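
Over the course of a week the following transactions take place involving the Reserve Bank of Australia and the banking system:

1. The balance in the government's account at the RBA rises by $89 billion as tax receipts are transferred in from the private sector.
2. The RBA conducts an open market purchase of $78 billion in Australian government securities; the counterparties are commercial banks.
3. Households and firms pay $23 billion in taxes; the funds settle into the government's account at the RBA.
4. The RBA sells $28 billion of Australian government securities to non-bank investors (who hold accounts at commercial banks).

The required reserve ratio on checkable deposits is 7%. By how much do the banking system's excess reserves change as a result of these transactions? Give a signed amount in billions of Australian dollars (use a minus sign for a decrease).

Government account inflow $89 billion: reserves −$89B, deposits −$89B.
OMO purchase (from banks) $78 billion: reserves +$78B, deposits 0.
Government account inflow $23 billion: reserves −$23B, deposits −$23B.
Asset sale (to non-banks) $28 billion: reserves −$28B, deposits −$28B.
Totals: Δreserves = −$62B, Δdeposits = −$140B.
Δrequired reserves = 7% × −$140B = −$9.8B.
Δexcess reserves = Δreserves − Δrequired = −$62B − (−$9.8B) = -$52.2 billion.

-$52.2 billion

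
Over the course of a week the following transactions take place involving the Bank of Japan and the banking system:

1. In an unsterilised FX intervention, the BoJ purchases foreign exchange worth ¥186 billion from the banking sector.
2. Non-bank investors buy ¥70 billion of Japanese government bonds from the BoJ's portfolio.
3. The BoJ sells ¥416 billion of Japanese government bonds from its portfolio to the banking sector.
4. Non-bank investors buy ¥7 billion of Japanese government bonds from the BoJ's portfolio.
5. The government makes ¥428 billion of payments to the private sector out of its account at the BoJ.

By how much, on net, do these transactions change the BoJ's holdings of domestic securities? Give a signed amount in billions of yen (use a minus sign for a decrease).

-¥493 billion

FX purchase ¥186 billion: the BoJ's securities portfolio is untouched → 0.
Asset sale (to non-banks) ¥70 billion: securities removed from the BoJ's portfolio → −¥70B.
OMO sale (to banks) ¥416 billion: securities removed from the BoJ's portfolio → −¥416B.
Asset sale (to non-banks) ¥7 billion: securities removed from the BoJ's portfolio → −¥7B.
Government spending ¥428 billion: the BoJ's securities portfolio is untouched → 0.
Net: 0 − 70 − 416 − 7 + 0 = -¥493 billion.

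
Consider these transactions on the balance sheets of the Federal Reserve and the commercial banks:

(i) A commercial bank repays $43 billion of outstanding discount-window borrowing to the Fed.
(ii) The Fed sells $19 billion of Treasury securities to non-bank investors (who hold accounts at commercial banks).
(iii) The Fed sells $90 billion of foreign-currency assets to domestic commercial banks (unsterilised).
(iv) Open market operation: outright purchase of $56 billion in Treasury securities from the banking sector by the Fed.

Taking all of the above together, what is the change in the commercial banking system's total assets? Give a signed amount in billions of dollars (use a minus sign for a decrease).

-$62 billion

Fed balance sheet:
  Assets:      Securities +$37B, Loans to banks −$43B, Foreign assets −$90B
  Liabilities: Bank reserves −$96B
Commercial banking system:
  Assets:      Reserves at CB −$96B, Securities −$56B, Foreign assets +$90B
  Liabilities: Checkable deposits −$19B, Borrowings from CB −$43B
Change in total bank assets = -$62 billion.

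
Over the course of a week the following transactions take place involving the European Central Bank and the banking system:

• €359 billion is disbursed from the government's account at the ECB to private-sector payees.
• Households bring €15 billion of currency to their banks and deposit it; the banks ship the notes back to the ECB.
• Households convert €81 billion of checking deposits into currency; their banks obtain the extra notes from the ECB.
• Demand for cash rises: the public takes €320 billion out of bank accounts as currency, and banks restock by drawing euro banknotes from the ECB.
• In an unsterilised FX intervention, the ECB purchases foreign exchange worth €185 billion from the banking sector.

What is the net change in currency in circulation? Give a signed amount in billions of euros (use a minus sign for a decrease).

ECB balance sheet:
  Assets:      Foreign assets +€185B
  Liabilities: Bank reserves +€158B, Currency in circulation +€386B, Government deposits −€359B
Commercial banking system:
  Assets:      Reserves at CB +€158B, Foreign assets −€185B
  Liabilities: Checkable deposits −€27B
So the change in currency in circulation is +€386 billion.

+€386 billion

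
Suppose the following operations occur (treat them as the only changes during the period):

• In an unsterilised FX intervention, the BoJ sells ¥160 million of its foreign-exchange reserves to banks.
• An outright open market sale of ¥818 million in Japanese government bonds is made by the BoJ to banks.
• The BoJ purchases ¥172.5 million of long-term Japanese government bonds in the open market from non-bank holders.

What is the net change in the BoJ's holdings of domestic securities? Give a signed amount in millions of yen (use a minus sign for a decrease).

-¥645.5 million

BoJ balance sheet:
  Assets:      Securities −¥645.5M, Foreign assets −¥160M
  Liabilities: Bank reserves −¥805.5M
Commercial banking system:
  Assets:      Reserves at CB −¥805.5M, Securities +¥818M, Foreign assets +¥160M
  Liabilities: Checkable deposits +¥172.5M
So the change in the BoJ's holdings of domestic securities is -¥645.5 million.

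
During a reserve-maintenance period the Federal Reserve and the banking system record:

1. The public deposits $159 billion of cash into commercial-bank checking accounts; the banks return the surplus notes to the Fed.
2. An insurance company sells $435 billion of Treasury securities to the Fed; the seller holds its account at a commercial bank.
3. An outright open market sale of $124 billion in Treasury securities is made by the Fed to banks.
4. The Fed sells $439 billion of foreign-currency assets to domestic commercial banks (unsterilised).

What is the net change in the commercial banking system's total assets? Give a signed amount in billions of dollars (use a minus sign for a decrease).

Currency deposit $159 billion: bank balance sheets expand → +$159B.
Asset purchase (from non-banks) $435 billion: bank balance sheets expand → +$435B.
OMO sale (to banks) $124 billion: just an asset swap on bank balance sheets → 0.
FX sale $439 billion: just an asset swap on bank balance sheets → 0.
Net: 159 + 435 + 0 + 0 = +$594 billion.

+$594 billion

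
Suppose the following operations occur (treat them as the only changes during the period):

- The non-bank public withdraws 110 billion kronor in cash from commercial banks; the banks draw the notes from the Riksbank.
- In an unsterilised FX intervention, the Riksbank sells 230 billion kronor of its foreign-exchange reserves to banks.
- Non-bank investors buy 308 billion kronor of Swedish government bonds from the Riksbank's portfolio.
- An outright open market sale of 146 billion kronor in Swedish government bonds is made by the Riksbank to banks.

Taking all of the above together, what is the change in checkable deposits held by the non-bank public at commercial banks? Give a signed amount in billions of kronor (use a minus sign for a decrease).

Riksbank balance sheet:
  Assets:      Securities −454B, Foreign assets −230B
  Liabilities: Bank reserves −794B, Currency in circulation +110B
Commercial banking system:
  Assets:      Reserves at CB −794B, Securities +146B, Foreign assets +230B
  Liabilities: Checkable deposits −418B
So the change in checkable deposits held by the non-bank public at commercial banks is -418 billion.

-418 billion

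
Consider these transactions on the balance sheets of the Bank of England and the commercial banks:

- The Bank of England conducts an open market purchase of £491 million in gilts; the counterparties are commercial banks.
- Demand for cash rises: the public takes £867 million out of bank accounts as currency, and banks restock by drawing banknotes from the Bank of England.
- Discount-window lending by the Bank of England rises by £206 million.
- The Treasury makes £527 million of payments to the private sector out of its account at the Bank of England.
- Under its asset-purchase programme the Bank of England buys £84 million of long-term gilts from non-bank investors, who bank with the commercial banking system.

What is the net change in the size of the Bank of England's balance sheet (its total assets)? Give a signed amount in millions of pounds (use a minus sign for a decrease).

OMO purchase (from banks) £491 million: a Bank of England asset is acquired → +£491M.
Currency withdrawal £867 million: only the composition of liabilities changes → 0.
Discount-window loan £206 million: a Bank of England asset is acquired → +£206M.
Government spending £527 million: only the composition of liabilities changes → 0.
Asset purchase (from non-banks) £84 million: a Bank of England asset is acquired → +£84M.
Net: 491 + 0 + 206 + 0 + 84 = +£781 million.

+£781 million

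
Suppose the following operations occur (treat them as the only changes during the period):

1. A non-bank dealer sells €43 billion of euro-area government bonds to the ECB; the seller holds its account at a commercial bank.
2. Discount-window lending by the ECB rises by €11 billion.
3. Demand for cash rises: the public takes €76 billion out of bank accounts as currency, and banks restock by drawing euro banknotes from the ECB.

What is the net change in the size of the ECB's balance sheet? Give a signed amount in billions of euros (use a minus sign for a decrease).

ECB balance sheet:
  Assets:      Securities +€43B, Loans to banks +€11B
  Liabilities: Bank reserves −€22B, Currency in circulation +€76B
Change in total ECB assets = +€54 billion.

+€54 billion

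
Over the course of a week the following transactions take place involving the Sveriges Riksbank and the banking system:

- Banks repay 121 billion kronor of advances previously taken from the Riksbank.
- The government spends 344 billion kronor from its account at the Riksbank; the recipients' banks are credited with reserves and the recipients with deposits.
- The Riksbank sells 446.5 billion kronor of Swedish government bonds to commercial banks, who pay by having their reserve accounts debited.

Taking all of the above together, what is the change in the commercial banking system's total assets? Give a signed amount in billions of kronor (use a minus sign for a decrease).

+223 billion

Discount-window repayment 121 billion kronor: bank balance sheets shrink → −121B.
Government spending 344 billion kronor: bank balance sheets expand → +344B.
OMO sale (to banks) 446.5 billion kronor: just an asset swap on bank balance sheets → 0.
Net: −121 + 344 + 0 = +223 billion.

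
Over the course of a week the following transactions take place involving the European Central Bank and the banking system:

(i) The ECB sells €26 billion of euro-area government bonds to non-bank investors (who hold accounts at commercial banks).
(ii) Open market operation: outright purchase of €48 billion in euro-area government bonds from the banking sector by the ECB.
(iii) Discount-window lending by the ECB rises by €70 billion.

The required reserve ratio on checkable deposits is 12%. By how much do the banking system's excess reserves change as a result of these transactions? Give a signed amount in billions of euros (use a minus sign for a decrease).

+€95.12 billion

Asset sale (to non-banks) €26 billion: reserves −€26B, deposits −€26B.
OMO purchase (from banks) €48 billion: reserves +€48B, deposits 0.
Discount-window loan €70 billion: reserves +€70B, deposits 0.
Totals: Δreserves = +€92B, Δdeposits = −€26B.
Δrequired reserves = 12% × −€26B = −€3.12B.
Δexcess reserves = Δreserves − Δrequired = +€92B − (−€3.12B) = +€95.12 billion.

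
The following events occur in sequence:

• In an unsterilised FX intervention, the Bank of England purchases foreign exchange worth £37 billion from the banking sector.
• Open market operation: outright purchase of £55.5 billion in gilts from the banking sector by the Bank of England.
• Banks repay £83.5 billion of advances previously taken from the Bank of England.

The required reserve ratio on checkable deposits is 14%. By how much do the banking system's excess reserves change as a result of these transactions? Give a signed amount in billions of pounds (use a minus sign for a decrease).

FX purchase £37 billion: reserves +£37B, deposits 0.
OMO purchase (from banks) £55.5 billion: reserves +£55.5B, deposits 0.
Discount-window repayment £83.5 billion: reserves −£83.5B, deposits 0.
Totals: Δreserves = +£9B, Δdeposits = 0.
Δrequired reserves = 14% × 0 = 0.
Δexcess reserves = Δreserves − Δrequired = +£9B − (0) = +£9 billion.

+£9 billion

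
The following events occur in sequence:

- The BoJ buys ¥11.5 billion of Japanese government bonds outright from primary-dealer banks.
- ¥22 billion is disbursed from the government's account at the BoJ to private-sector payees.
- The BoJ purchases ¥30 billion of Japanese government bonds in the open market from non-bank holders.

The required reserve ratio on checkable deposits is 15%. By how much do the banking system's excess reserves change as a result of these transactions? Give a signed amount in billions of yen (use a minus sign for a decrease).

OMO purchase (from banks) ¥11.5 billion: reserves +¥11.5B, deposits 0.
Government spending ¥22 billion: reserves +¥22B, deposits +¥22B.
Asset purchase (from non-banks) ¥30 billion: reserves +¥30B, deposits +¥30B.
Totals: Δreserves = +¥63.5B, Δdeposits = +¥52B.
Δrequired reserves = 15% × +¥52B = +¥7.8B.
Δexcess reserves = Δreserves − Δrequired = +¥63.5B − (+¥7.8B) = +¥55.7 billion.

+¥55.7 billion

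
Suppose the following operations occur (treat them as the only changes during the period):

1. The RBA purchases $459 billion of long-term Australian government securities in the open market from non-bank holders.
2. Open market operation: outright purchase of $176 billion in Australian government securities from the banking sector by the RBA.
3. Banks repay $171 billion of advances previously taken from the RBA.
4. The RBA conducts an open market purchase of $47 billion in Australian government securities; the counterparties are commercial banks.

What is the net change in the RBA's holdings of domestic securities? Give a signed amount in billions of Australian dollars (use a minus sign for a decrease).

+$682 billion

RBA balance sheet:
  Assets:      Securities +$682B, Loans to banks −$171B
  Liabilities: Bank reserves +$511B
Commercial banking system:
  Assets:      Reserves at CB +$511B, Securities −$223B
  Liabilities: Checkable deposits +$459B, Borrowings from CB −$171B
So the change in the RBA's holdings of domestic securities is +$682 billion.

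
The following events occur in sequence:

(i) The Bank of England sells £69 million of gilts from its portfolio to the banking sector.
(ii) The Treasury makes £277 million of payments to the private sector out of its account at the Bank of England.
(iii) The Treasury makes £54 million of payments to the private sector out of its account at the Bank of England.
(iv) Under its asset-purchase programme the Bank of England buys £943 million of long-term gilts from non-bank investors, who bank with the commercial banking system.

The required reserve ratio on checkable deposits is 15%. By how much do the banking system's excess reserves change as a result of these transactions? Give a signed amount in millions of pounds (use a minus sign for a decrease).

+£1013.9 million

OMO sale (to banks) £69 million: reserves −£69M, deposits 0.
Government spending £277 million: reserves +£277M, deposits +£277M.
Government spending £54 million: reserves +£54M, deposits +£54M.
Asset purchase (from non-banks) £943 million: reserves +£943M, deposits +£943M.
Totals: Δreserves = +£1205M, Δdeposits = +£1274M.
Δrequired reserves = 15% × +£1274M = +£191.1M.
Δexcess reserves = Δreserves − Δrequired = +£1205M − (+£191.1M) = +£1013.9 million.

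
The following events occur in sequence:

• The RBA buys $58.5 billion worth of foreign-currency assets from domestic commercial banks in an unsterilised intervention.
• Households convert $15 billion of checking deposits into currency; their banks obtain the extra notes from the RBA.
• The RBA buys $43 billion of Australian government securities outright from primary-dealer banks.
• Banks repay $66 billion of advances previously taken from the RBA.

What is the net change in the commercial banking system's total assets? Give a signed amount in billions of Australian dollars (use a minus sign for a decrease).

-$81 billion

RBA balance sheet:
  Assets:      Securities +$43B, Loans to banks −$66B, Foreign assets +$58.5B
  Liabilities: Bank reserves +$20.5B, Currency in circulation +$15B
Commercial banking system:
  Assets:      Reserves at CB +$20.5B, Securities −$43B, Foreign assets −$58.5B
  Liabilities: Checkable deposits −$15B, Borrowings from CB −$66B
Change in total bank assets = -$81 billion.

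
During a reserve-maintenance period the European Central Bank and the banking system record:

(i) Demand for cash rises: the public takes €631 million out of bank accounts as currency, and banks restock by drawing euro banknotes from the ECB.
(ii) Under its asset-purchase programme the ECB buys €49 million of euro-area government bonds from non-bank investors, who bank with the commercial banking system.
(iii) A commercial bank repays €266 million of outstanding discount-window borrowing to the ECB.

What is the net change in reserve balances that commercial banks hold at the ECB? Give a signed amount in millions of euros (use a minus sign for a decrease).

ECB balance sheet:
  Assets:      Securities +€49M, Loans to banks −€266M
  Liabilities: Bank reserves −€848M, Currency in circulation +€631M
Commercial banking system:
  Assets:      Reserves at CB −€848M
  Liabilities: Checkable deposits −€582M, Borrowings from CB −€266M
So the change in reserve balances that commercial banks hold at the ECB is -€848 million.

-€848 million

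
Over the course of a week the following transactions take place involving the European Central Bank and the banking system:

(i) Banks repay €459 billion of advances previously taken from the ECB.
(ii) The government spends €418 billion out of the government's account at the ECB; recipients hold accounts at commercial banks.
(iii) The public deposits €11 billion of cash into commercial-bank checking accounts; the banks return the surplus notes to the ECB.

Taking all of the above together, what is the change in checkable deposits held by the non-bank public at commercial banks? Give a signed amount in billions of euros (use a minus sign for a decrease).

ECB balance sheet:
  Assets:      Loans to banks −€459B
  Liabilities: Bank reserves −€30B, Currency in circulation −€11B, Government deposits −€418B
Commercial banking system:
  Assets:      Reserves at CB −€30B
  Liabilities: Checkable deposits +€429B, Borrowings from CB −€459B
So the change in checkable deposits held by the non-bank public at commercial banks is +€429 billion.

+€429 billion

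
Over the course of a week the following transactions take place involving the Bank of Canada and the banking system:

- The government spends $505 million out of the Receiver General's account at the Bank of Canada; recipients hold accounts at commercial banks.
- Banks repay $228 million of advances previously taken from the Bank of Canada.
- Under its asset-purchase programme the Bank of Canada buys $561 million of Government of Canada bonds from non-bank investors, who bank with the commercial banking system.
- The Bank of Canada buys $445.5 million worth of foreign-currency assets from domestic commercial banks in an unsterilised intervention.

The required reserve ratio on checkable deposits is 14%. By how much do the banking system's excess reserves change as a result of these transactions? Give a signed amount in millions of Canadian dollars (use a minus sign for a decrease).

Government spending $505 million: reserves +$505M, deposits +$505M.
Discount-window repayment $228 million: reserves −$228M, deposits 0.
Asset purchase (from non-banks) $561 million: reserves +$561M, deposits +$561M.
FX purchase $445.5 million: reserves +$445.5M, deposits 0.
Totals: Δreserves = +$1283.5M, Δdeposits = +$1066M.
Δrequired reserves = 14% × +$1066M = +$149.24M.
Δexcess reserves = Δreserves − Δrequired = +$1283.5M − (+$149.24M) = +$1134.26 million.

+$1134.26 million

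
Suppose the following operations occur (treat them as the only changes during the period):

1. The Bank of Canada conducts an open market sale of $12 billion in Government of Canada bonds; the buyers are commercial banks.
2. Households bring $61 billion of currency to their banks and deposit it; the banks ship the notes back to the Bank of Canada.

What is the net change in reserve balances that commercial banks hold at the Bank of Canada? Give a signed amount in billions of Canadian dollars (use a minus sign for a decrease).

+$49 billion

Bank of Canada balance sheet:
  Assets:      Securities −$12B
  Liabilities: Bank reserves +$49B, Currency in circulation −$61B
So the change in reserve balances that commercial banks hold at the Bank of Canada is +$49 billion.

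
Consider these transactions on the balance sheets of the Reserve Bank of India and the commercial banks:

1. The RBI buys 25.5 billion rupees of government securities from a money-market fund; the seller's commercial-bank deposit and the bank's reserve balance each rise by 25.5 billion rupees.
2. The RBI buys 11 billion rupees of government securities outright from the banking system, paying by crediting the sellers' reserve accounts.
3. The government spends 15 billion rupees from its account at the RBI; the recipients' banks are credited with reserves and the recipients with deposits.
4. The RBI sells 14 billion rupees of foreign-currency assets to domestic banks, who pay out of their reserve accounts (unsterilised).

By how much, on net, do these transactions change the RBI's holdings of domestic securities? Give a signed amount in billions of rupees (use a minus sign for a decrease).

RBI balance sheet:
  Assets:      Securities +36.5B, Foreign assets −14B
  Liabilities: Bank reserves +37.5B, Government deposits −15B
Commercial banking system:
  Assets:      Reserves at CB +37.5B, Securities −11B, Foreign assets +14B
  Liabilities: Checkable deposits +40.5B
So the change in the RBI's holdings of domestic securities is +36.5 billion.

+36.5 billion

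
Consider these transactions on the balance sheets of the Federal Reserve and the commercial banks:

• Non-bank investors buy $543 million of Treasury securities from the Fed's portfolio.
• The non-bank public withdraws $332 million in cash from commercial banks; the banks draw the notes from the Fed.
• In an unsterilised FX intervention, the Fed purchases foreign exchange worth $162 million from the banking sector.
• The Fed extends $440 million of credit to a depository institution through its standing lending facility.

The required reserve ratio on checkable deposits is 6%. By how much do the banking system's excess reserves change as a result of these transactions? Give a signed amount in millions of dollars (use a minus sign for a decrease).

-$220.5 million

Asset sale (to non-banks) $543 million: reserves −$543M, deposits −$543M.
Currency withdrawal $332 million: reserves −$332M, deposits −$332M.
FX purchase $162 million: reserves +$162M, deposits 0.
Discount-window loan $440 million: reserves +$440M, deposits 0.
Totals: Δreserves = −$273M, Δdeposits = −$875M.
Δrequired reserves = 6% × −$875M = −$52.5M.
Δexcess reserves = Δreserves − Δrequired = −$273M − (−$52.5M) = -$220.5 million.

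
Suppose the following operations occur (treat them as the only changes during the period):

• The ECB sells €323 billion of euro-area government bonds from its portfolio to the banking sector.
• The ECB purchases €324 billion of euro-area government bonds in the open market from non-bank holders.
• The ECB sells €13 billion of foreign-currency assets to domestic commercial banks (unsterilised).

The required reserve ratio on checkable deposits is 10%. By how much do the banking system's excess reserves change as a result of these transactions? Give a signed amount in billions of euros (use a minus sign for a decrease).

OMO sale (to banks) €323 billion: reserves −€323B, deposits 0.
Asset purchase (from non-banks) €324 billion: reserves +€324B, deposits +€324B.
FX sale €13 billion: reserves −€13B, deposits 0.
Totals: Δreserves = −€12B, Δdeposits = +€324B.
Δrequired reserves = 10% × +€324B = +€32.4B.
Δexcess reserves = Δreserves − Δrequired = −€12B − (+€32.4B) = -€44.4 billion.

-€44.4 billion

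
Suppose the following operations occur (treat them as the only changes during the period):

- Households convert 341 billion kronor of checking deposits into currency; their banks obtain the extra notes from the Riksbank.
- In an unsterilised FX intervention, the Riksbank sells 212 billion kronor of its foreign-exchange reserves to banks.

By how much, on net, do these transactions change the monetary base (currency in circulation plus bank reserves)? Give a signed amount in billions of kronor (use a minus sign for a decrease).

-212 billion

Currency withdrawal 341 billion kronor: just a shift between currency and reserves — both are base money → 0.
FX sale 212 billion kronor: Riksbank balance sheet contracts → −212B.
Net: 0 − 212 = -212 billion.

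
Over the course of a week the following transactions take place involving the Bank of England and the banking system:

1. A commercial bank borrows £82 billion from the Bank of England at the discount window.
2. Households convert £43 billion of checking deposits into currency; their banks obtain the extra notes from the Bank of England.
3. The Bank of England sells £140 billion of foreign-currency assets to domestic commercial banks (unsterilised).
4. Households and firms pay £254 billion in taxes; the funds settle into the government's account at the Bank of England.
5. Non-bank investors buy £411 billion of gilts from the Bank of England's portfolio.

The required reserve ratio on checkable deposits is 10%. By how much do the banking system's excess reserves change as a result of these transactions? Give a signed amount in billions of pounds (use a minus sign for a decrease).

-£695.2 billion

Discount-window loan £82 billion: reserves +£82B, deposits 0.
Currency withdrawal £43 billion: reserves −£43B, deposits −£43B.
FX sale £140 billion: reserves −£140B, deposits 0.
Government account inflow £254 billion: reserves −£254B, deposits −£254B.
Asset sale (to non-banks) £411 billion: reserves −£411B, deposits −£411B.
Totals: Δreserves = −£766B, Δdeposits = −£708B.
Δrequired reserves = 10% × −£708B = −£70.8B.
Δexcess reserves = Δreserves − Δrequired = −£766B − (−£70.8B) = -£695.2 billion.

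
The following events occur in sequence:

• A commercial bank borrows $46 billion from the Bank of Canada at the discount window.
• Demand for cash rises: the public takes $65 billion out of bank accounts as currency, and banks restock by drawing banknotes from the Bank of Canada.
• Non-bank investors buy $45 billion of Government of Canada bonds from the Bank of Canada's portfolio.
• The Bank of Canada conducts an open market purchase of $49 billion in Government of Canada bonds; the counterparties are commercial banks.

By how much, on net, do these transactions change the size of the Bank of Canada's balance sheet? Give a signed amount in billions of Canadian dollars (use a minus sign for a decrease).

Discount-window loan $46 billion: a Bank of Canada asset is acquired → +$46B.
Currency withdrawal $65 billion: only the composition of liabilities changes → 0.
Asset sale (to non-banks) $45 billion: a Bank of Canada asset is shed → −$45B.
OMO purchase (from banks) $49 billion: a Bank of Canada asset is acquired → +$49B.
Net: 46 + 0 − 45 + 49 = +$50 billion.

+$50 billion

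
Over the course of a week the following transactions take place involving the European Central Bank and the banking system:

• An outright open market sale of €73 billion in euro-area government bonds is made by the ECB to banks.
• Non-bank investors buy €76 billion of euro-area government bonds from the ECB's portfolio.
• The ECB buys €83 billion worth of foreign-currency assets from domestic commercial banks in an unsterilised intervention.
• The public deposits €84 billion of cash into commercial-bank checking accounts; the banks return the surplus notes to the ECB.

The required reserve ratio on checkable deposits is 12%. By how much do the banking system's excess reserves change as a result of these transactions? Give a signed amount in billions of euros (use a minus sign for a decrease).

OMO sale (to banks) €73 billion: reserves −€73B, deposits 0.
Asset sale (to non-banks) €76 billion: reserves −€76B, deposits −€76B.
FX purchase €83 billion: reserves +€83B, deposits 0.
Currency deposit €84 billion: reserves +€84B, deposits +€84B.
Totals: Δreserves = +€18B, Δdeposits = +€8B.
Δrequired reserves = 12% × +€8B = +€0.96B.
Δexcess reserves = Δreserves − Δrequired = +€18B − (+€0.96B) = +€17.04 billion.

+€17.04 billion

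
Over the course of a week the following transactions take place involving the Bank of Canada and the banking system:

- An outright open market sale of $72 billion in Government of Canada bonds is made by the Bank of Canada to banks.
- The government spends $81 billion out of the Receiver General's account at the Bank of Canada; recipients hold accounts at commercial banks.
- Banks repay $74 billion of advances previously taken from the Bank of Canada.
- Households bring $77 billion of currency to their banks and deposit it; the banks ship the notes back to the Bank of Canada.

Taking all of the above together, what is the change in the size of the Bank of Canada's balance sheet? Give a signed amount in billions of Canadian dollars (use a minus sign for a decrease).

OMO sale (to banks) $72 billion: a Bank of Canada asset is shed → −$72B.
Government spending $81 billion: only the composition of liabilities changes → 0.
Discount-window repayment $74 billion: a Bank of Canada asset is shed → −$74B.
Currency deposit $77 billion: only the composition of liabilities changes → 0.
Net: −72 + 0 − 74 + 0 = -$146 billion.

-$146 billion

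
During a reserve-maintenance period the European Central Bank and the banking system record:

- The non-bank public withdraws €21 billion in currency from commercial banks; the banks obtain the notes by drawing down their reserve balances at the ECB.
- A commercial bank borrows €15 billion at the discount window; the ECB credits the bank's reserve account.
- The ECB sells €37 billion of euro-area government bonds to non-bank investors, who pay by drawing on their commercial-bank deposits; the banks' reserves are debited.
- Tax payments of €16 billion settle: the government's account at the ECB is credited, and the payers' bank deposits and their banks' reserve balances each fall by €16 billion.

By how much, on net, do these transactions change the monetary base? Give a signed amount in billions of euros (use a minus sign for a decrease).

ECB balance sheet:
  Assets:      Securities −€37B, Loans to banks +€15B
  Liabilities: Bank reserves −€59B, Currency in circulation +€21B, Government deposits +€16B
Commercial banking system:
  Assets:      Reserves at CB −€59B
  Liabilities: Checkable deposits −€74B, Borrowings from CB +€15B
Monetary base = currency + reserves: +€21B + (−€59B) = -€38 billion.

-€38 billion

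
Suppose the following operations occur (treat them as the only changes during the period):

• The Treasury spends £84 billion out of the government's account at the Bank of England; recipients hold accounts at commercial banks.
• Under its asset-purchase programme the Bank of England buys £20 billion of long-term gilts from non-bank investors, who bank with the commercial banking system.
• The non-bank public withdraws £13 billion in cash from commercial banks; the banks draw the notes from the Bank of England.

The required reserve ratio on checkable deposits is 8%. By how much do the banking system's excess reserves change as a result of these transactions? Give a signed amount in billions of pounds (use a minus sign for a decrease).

+£83.72 billion

Government spending £84 billion: reserves +£84B, deposits +£84B.
Asset purchase (from non-banks) £20 billion: reserves +£20B, deposits +£20B.
Currency withdrawal £13 billion: reserves −£13B, deposits −£13B.
Totals: Δreserves = +£91B, Δdeposits = +£91B.
Δrequired reserves = 8% × +£91B = +£7.28B.
Δexcess reserves = Δreserves − Δrequired = +£91B − (+£7.28B) = +£83.72 billion.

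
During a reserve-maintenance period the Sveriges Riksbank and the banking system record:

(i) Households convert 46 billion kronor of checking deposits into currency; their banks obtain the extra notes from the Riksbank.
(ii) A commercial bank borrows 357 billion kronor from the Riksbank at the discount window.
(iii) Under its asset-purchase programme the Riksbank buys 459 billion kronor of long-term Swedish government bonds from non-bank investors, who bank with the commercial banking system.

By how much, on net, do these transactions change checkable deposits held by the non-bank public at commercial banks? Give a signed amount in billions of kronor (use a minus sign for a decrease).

Currency withdrawal 46 billion kronor: non-bank counterparties' bank balances fall → −46B.
Discount-window loan 357 billion kronor: the counterparty is a bank, so public deposits are unchanged → 0.
Asset purchase (from non-banks) 459 billion kronor: non-bank counterparties' bank balances rise → +459B.
Net: −46 + 0 + 459 = +413 billion.

+413 billion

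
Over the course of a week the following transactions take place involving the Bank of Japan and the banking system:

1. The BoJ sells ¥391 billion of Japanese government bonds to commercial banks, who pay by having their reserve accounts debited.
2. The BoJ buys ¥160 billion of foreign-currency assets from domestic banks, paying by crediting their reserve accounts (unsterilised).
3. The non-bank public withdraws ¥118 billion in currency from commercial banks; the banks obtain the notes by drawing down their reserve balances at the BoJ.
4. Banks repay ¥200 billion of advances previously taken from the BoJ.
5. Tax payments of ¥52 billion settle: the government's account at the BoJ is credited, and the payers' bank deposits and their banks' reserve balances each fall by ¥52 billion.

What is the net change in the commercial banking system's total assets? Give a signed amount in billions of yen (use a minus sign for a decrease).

BoJ balance sheet:
  Assets:      Securities −¥391B, Loans to banks −¥200B, Foreign assets +¥160B
  Liabilities: Bank reserves −¥601B, Currency in circulation +¥118B, Government deposits +¥52B
Commercial banking system:
  Assets:      Reserves at CB −¥601B, Securities +¥391B, Foreign assets −¥160B
  Liabilities: Checkable deposits −¥170B, Borrowings from CB −¥200B
Change in total bank assets = -¥370 billion.

-¥370 billion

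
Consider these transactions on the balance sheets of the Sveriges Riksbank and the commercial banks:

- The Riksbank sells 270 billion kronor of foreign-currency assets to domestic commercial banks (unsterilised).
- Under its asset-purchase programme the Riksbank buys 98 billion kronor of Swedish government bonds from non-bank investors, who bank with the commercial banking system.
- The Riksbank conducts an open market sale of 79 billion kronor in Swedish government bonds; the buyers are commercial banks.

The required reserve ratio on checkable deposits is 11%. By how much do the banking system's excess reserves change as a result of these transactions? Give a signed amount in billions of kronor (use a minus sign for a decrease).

-261.78 billion

FX sale 270 billion kronor: reserves −270B, deposits 0.
Asset purchase (from non-banks) 98 billion kronor: reserves +98B, deposits +98B.
OMO sale (to banks) 79 billion kronor: reserves −79B, deposits 0.
Totals: Δreserves = −251B, Δdeposits = +98B.
Δrequired reserves = 11% × +98B = +10.78B.
Δexcess reserves = Δreserves − Δrequired = −251B − (+10.78B) = -261.78 billion.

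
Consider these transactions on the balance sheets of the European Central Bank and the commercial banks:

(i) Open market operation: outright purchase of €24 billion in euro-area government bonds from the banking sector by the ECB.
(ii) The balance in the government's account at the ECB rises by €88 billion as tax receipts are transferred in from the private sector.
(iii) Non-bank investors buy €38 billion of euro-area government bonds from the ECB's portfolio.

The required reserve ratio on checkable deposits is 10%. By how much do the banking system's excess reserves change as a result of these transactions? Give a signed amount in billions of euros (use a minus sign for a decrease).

-€89.4 billion

OMO purchase (from banks) €24 billion: reserves +€24B, deposits 0.
Government account inflow €88 billion: reserves −€88B, deposits −€88B.
Asset sale (to non-banks) €38 billion: reserves −€38B, deposits −€38B.
Totals: Δreserves = −€102B, Δdeposits = −€126B.
Δrequired reserves = 10% × −€126B = −€12.6B.
Δexcess reserves = Δreserves − Δrequired = −€102B − (−€12.6B) = -€89.4 billion.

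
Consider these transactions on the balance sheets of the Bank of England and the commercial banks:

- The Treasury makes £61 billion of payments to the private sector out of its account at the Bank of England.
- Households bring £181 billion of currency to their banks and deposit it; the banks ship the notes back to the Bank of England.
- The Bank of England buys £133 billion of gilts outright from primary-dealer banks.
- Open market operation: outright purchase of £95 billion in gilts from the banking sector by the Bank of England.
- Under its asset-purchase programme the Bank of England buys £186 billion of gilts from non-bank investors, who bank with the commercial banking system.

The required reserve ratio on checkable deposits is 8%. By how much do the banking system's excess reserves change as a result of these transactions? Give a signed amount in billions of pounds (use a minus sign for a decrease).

+£621.76 billion

Government spending £61 billion: reserves +£61B, deposits +£61B.
Currency deposit £181 billion: reserves +£181B, deposits +£181B.
OMO purchase (from banks) £133 billion: reserves +£133B, deposits 0.
OMO purchase (from banks) £95 billion: reserves +£95B, deposits 0.
Asset purchase (from non-banks) £186 billion: reserves +£186B, deposits +£186B.
Totals: Δreserves = +£656B, Δdeposits = +£428B.
Δrequired reserves = 8% × +£428B = +£34.24B.
Δexcess reserves = Δreserves − Δrequired = +£656B − (+£34.24B) = +£621.76 billion.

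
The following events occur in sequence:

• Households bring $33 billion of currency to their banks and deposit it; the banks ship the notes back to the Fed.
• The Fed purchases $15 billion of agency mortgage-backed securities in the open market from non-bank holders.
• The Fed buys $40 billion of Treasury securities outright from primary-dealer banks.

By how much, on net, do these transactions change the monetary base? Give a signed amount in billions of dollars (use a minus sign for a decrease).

Currency deposit $33 billion: just a shift between currency and reserves — both are base money → 0.
Asset purchase (from non-banks) $15 billion: Fed balance sheet expands → +$15B.
OMO purchase (from banks) $40 billion: Fed balance sheet expands → +$40B.
Net: 0 + 15 + 40 = +$55 billion.

+$55 billion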